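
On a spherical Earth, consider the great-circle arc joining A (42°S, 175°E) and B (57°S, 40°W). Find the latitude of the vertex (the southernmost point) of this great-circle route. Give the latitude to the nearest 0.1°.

≈ 76.2°S

The great circle lies in the plane with unit normal n̂ = (p₁ × p₂)/|p₁ × p₂|.
Here n̂_z ≈ +0.239; the vertex latitude is φ_max = arccos|n̂_z| ≈ 76.2°.
Check via Clairaut: cos φ_max = |cos φ₁| · sin C = cos(42.0°)·sin(161.3°) ≈ 0.239, again giving ≈ 76.2°.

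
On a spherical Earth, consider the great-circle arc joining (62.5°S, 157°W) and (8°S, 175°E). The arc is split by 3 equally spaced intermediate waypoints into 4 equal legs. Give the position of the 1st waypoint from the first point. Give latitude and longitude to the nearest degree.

≈ (50°S, 169°W)

Write both endpoints as unit vectors p₁, p₂ with components (cos φ cos λ, cos φ sin λ, sin φ).
The central angle between the endpoints is δ = arccos(p₁·p₂) ≈ 1.016 rad (58.2°).
Interpolate at f = 1/4 with slerp weights a = sin((1−f)δ)/sin δ ≈ 0.812, b = sin(fδ)/sin δ ≈ 0.296.
p = a·p₁ + b·p₂ ≈ (-0.637, -0.121, -0.762); φ = arcsin(p_z) ≈ -49.60°, λ = atan2(p_y, p_x) ≈ -169.24°.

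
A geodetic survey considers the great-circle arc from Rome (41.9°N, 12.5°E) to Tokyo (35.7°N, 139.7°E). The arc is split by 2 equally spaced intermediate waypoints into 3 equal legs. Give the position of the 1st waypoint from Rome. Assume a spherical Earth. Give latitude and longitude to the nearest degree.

From cos δ = sin φ₁ sin φ₂ + cos φ₁ cos φ₂ cos Δλ, the central angle is δ ≈ 1.547 rad (88.6°).
Interpolate at f = 1/3 with slerp weights a = sin((1−f)δ)/sin δ ≈ 0.858, b = sin(fδ)/sin δ ≈ 0.493.
p = a·p₁ + b·p₂ ≈ (0.318, 0.397, 0.861); φ = arcsin(p_z) ≈ 59.41°, λ = atan2(p_y, p_x) ≈ 51.31°.

≈ (59°N, 51°E)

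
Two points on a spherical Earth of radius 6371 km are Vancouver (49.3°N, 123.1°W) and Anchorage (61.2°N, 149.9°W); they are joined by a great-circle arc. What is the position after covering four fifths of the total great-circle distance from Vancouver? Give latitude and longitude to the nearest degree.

Write both endpoints as unit vectors p₁, p₂ with components (cos φ cos λ, cos φ sin λ, sin φ).
The central angle between the endpoints is δ = arccos(p₁·p₂) ≈ 0.334 rad (19.1°).
Interpolate at f = 4/5 with slerp weights a = sin((1−f)δ)/sin δ ≈ 0.204, b = sin(fδ)/sin δ ≈ 0.805.
p = a·p₁ + b·p₂ ≈ (-0.408, -0.306, 0.860); φ = arcsin(p_z) ≈ 59.33°, λ = atan2(p_y, p_x) ≈ -143.16°.

≈ (59°N, 143°W)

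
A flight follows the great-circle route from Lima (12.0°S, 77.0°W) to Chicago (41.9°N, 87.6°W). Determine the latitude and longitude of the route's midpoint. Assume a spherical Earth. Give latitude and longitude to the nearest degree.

Write both endpoints as unit vectors p₁, p₂ with components (cos φ cos λ, cos φ sin λ, sin φ).
The central angle between the endpoints is δ = arccos(p₁·p₂) ≈ 0.956 rad (54.8°).
Interpolate at f = 1/2 with slerp weights a = sin((1−f)δ)/sin δ ≈ 0.563, b = sin(fδ)/sin δ ≈ 0.563.
p = a·p₁ + b·p₂ ≈ (0.141, -0.955, 0.259); φ = arcsin(p_z) ≈ 15.01°, λ = atan2(p_y, p_x) ≈ -81.58°.

≈ 15°N, 82°W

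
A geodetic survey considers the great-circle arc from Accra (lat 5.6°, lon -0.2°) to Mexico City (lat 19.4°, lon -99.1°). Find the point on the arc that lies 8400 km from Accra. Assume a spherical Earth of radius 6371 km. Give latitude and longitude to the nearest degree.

Convert each endpoint to a unit vector on the sphere (x = cos φ cos λ, y = cos φ sin λ, z = sin φ).
The central angle between the endpoints is δ = arccos(p₁·p₂) ≈ 1.684 rad (96.5°). The total great-circle distance is δ·R ≈ 1.684 × 6371 ≈ 10728 km, so the target fraction is f = 8400/10728 ≈ 0.783.
Interpolate at f ≈ 0.783 with slerp weights a = sin((1−f)δ)/sin δ ≈ 0.360, b = sin(fδ)/sin δ ≈ 0.975.
p = a·p₁ + b·p₂ ≈ (0.212, -0.909, 0.359); φ = arcsin(p_z) ≈ 21.03°, λ = atan2(p_y, p_x) ≈ -76.84°.

≈ lat 21°, lon -77°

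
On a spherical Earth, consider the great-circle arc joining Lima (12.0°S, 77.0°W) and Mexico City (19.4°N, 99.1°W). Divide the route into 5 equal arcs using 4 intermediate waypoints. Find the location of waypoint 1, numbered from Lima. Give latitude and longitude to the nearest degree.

≈ (6°S, 81°W)

Convert each endpoint to a unit vector on the sphere (x = cos φ cos λ, y = cos φ sin λ, z = sin φ).
The central angle between the endpoints is δ = arccos(p₁·p₂) ≈ 0.667 rad (38.2°).
Interpolate at f = 1/5 with slerp weights a = sin((1−f)δ)/sin δ ≈ 0.822, b = sin(fδ)/sin δ ≈ 0.215.
p = a·p₁ + b·p₂ ≈ (0.149, -0.984, -0.100); φ = arcsin(p_z) ≈ -5.71°, λ = atan2(p_y, p_x) ≈ -81.40°.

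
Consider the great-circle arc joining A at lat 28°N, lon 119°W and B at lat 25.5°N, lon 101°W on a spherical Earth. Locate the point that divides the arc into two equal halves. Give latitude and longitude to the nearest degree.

≈ lat 27°N, lon 110°W

Convert each endpoint to a unit vector on the sphere (x = cos φ cos λ, y = cos φ sin λ, z = sin φ).
The central angle between the endpoints is δ = arccos(p₁·p₂) ≈ 0.284 rad (16.3°).
Interpolate at f = 1/2 with slerp weights a = sin((1−f)δ)/sin δ ≈ 0.505, b = sin(fδ)/sin δ ≈ 0.505.
p = a·p₁ + b·p₂ ≈ (-0.303, -0.838, 0.455); φ = arcsin(p_z) ≈ 27.04°, λ = atan2(p_y, p_x) ≈ -109.90°.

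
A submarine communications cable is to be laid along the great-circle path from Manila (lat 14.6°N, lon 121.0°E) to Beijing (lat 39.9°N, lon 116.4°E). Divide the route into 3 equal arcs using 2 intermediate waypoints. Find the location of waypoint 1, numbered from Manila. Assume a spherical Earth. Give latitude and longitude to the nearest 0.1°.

≈ lat 23.0°N, lon 119.7°E

From cos δ = sin φ₁ sin φ₂ + cos φ₁ cos φ₂ cos Δλ, the central angle is δ ≈ 0.447 rad (25.6°).
Interpolate at f = 1/3 with slerp weights a = sin((1−f)δ)/sin δ ≈ 0.679, b = sin(fδ)/sin δ ≈ 0.343.
p = a·p₁ + b·p₂ ≈ (-0.456, 0.799, 0.392); φ = arcsin(p_z) ≈ 23.05°, λ = atan2(p_y, p_x) ≈ 119.68°.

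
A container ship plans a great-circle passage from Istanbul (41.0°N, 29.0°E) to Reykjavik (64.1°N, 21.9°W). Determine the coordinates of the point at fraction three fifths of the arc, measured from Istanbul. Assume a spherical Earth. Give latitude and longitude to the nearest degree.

The haversine formula gives a central angle δ ≈ 0.647 rad (37.1°) between the endpoints.
Interpolate at f = 3/5 with slerp weights a = sin((1−f)δ)/sin δ ≈ 0.425, b = sin(fδ)/sin δ ≈ 0.628.
p = a·p₁ + b·p₂ ≈ (0.535, 0.053, 0.843); φ = arcsin(p_z) ≈ 57.50°, λ = atan2(p_y, p_x) ≈ 5.66°.

≈ 57°N, 6°E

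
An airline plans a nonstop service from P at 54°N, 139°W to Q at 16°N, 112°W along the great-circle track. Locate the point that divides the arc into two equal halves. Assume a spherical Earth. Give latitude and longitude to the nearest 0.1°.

≈ 35.7°N, 122.2°W

Convert each endpoint to a unit vector on the sphere (x = cos φ cos λ, y = cos φ sin λ, z = sin φ).
The central angle between the endpoints is δ = arccos(p₁·p₂) ≈ 0.758 rad (43.4°).
Interpolate at f = 1/2 with slerp weights a = sin((1−f)δ)/sin δ ≈ 0.538, b = sin(fδ)/sin δ ≈ 0.538.
p = a·p₁ + b·p₂ ≈ (-0.433, -0.687, 0.584); φ = arcsin(p_z) ≈ 35.71°, λ = atan2(p_y, p_x) ≈ -122.19°.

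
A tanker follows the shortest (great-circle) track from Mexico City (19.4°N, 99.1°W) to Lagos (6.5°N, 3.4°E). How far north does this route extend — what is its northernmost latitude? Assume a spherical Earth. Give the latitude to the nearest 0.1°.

≈ 21.9°N

The great circle lies in the plane with unit normal n̂ = (p₁ × p₂)/|p₁ × p₂|.
Here n̂_z ≈ +0.928; the vertex latitude is φ_max = arccos|n̂_z| ≈ 21.9°.
Check via Clairaut: cos φ_max = |cos φ₁| · sin C = cos(19.4°)·sin(79.6°) ≈ 0.928, again giving ≈ 21.9°.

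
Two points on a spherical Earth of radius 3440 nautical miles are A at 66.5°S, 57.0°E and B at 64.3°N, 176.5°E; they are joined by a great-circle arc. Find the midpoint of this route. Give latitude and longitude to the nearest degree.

Write both endpoints as unit vectors p₁, p₂ with components (cos φ cos λ, cos φ sin λ, sin φ).
The central angle between the endpoints is δ = arccos(p₁·p₂) ≈ 2.718 rad (155.7°).
Interpolate at f = 1/2 with slerp weights a = sin((1−f)δ)/sin δ ≈ 2.377, b = sin(fδ)/sin δ ≈ 2.377.
p = a·p₁ + b·p₂ ≈ (-0.513, 0.858, -0.038); φ = arcsin(p_z) ≈ -2.18°, λ = atan2(p_y, p_x) ≈ 120.86°.

≈ 2°S, 121°E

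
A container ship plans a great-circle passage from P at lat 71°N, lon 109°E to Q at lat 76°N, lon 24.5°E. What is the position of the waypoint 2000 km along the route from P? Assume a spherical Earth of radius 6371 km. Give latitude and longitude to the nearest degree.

Write both endpoints as unit vectors p₁, p₂ with components (cos φ cos λ, cos φ sin λ, sin φ).
The central angle between the endpoints is δ = arccos(p₁·p₂) ≈ 0.390 rad (22.3°). The total great-circle distance is δ·R ≈ 0.390 × 6371 ≈ 2483 km, so the target fraction is f = 2000/2483 ≈ 0.805.
Interpolate at f ≈ 0.805 with slerp weights a = sin((1−f)δ)/sin δ ≈ 0.200, b = sin(fδ)/sin δ ≈ 0.813.
p = a·p₁ + b·p₂ ≈ (0.158, 0.143, 0.977); φ = arcsin(p_z) ≈ 77.71°, λ = atan2(p_y, p_x) ≈ 42.18°.

≈ lat 78°N, lon 42°E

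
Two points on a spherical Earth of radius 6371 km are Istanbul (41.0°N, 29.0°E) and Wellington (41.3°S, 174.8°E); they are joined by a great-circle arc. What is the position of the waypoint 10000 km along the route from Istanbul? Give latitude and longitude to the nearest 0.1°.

≈ 9.1°S, 110.9°E

Convert each endpoint to a unit vector on the sphere (x = cos φ cos λ, y = cos φ sin λ, z = sin φ).
The central angle between the endpoints is δ = arccos(p₁·p₂) ≈ 2.695 rad (154.4°). The total great-circle distance is δ·R ≈ 2.695 × 6371 ≈ 17170 km, so the target fraction is f = 10000/17170 ≈ 0.582.
Interpolate at f ≈ 0.582 with slerp weights a = sin((1−f)δ)/sin δ ≈ 2.090, b = sin(fδ)/sin δ ≈ 2.316.
p = a·p₁ + b·p₂ ≈ (-0.353, 0.922, -0.157); φ = arcsin(p_z) ≈ -9.05°, λ = atan2(p_y, p_x) ≈ 110.95°.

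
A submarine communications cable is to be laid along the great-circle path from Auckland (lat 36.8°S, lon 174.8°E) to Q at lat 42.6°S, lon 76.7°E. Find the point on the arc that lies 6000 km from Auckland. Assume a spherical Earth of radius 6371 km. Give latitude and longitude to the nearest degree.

Convert each endpoint to a unit vector on the sphere (x = cos φ cos λ, y = cos φ sin λ, z = sin φ).
The central angle between the endpoints is δ = arccos(p₁·p₂) ≈ 1.243 rad (71.2°). The total great-circle distance is δ·R ≈ 1.243 × 6371 ≈ 7916 km, so the target fraction is f = 6000/7916 ≈ 0.758.
Interpolate at f ≈ 0.758 with slerp weights a = sin((1−f)δ)/sin δ ≈ 0.313, b = sin(fδ)/sin δ ≈ 0.854.
p = a·p₁ + b·p₂ ≈ (-0.105, 0.635, -0.766); φ = arcsin(p_z) ≈ -49.97°, λ = atan2(p_y, p_x) ≈ 99.39°.

≈ lat 50°S, lon 99°E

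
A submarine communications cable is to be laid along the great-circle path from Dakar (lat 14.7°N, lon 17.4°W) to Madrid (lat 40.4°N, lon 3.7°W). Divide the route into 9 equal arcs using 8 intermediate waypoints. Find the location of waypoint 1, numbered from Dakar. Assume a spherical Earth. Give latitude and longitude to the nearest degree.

Write both endpoints as unit vectors p₁, p₂ with components (cos φ cos λ, cos φ sin λ, sin φ).
The central angle between the endpoints is δ = arccos(p₁·p₂) ≈ 0.495 rad (28.3°).
Interpolate at f = 1/9 with slerp weights a = sin((1−f)δ)/sin δ ≈ 0.897, b = sin(fδ)/sin δ ≈ 0.116.
p = a·p₁ + b·p₂ ≈ (0.916, -0.265, 0.303); φ = arcsin(p_z) ≈ 17.61°, λ = atan2(p_y, p_x) ≈ -16.15°.

≈ lat 18°N, lon 16°W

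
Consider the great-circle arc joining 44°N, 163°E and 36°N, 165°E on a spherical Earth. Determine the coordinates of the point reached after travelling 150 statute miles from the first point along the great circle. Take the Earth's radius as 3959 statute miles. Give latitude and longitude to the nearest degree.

≈ 42°N, 164°E

Convert each endpoint to a unit vector on the sphere (x = cos φ cos λ, y = cos φ sin λ, z = sin φ).
The central angle between the endpoints is δ = arccos(p₁·p₂) ≈ 0.142 rad (8.1°). The total great-circle distance is δ·R ≈ 0.142 × 3959 ≈ 563 mi, so the target fraction is f = 150/563 ≈ 0.267.
Interpolate at f ≈ 0.267 with slerp weights a = sin((1−f)δ)/sin δ ≈ 0.735, b = sin(fδ)/sin δ ≈ 0.267.
p = a·p₁ + b·p₂ ≈ (-0.714, 0.210, 0.667); φ = arcsin(p_z) ≈ 41.87°, λ = atan2(p_y, p_x) ≈ 163.58°.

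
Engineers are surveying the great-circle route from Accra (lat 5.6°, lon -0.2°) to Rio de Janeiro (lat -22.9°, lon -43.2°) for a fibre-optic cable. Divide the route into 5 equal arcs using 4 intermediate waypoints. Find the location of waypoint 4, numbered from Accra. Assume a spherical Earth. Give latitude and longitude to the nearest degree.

From cos δ = sin φ₁ sin φ₂ + cos φ₁ cos φ₂ cos Δλ, the central angle is δ ≈ 0.886 rad (50.8°).
Interpolate at f = 4/5 with slerp weights a = sin((1−f)δ)/sin δ ≈ 0.228, b = sin(fδ)/sin δ ≈ 0.840.
p = a·p₁ + b·p₂ ≈ (0.791, -0.531, -0.305); φ = arcsin(p_z) ≈ -17.75°, λ = atan2(p_y, p_x) ≈ -33.87°.

≈ lat -18°, lon -34°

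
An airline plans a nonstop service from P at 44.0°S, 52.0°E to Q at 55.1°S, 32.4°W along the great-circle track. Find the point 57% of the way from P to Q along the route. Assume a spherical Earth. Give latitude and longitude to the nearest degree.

≈ 58°S, 9°E

The haversine formula gives a central angle δ ≈ 0.915 rad (52.4°) between the endpoints.
Interpolate at f = 0.57 with slerp weights a = sin((1−f)δ)/sin δ ≈ 0.484, b = sin(fδ)/sin δ ≈ 0.629.
p = a·p₁ + b·p₂ ≈ (0.518, 0.081, -0.852); φ = arcsin(p_z) ≈ -58.38°, λ = atan2(p_y, p_x) ≈ 8.94°.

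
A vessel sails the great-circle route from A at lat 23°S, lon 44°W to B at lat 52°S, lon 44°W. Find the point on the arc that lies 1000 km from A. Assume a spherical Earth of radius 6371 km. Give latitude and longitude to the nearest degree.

Convert each endpoint to a unit vector on the sphere (x = cos φ cos λ, y = cos φ sin λ, z = sin φ).
The central angle between the endpoints is δ = arccos(p₁·p₂) ≈ 0.506 rad (29.0°). The total great-circle distance is δ·R ≈ 0.506 × 6371 ≈ 3225 km, so the target fraction is f = 1000/3225 ≈ 0.310.
Interpolate at f ≈ 0.310 with slerp weights a = sin((1−f)δ)/sin δ ≈ 0.706, b = sin(fδ)/sin δ ≈ 0.322.
p = a·p₁ + b·p₂ ≈ (0.610, -0.589, -0.530); φ = arcsin(p_z) ≈ -31.99°, λ = atan2(p_y, p_x) ≈ -44.00°.

≈ lat 32°S, lon 44°W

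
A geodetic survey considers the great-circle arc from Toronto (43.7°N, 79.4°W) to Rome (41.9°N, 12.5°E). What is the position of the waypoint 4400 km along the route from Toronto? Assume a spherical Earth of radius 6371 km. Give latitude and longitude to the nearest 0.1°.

≈ 52.1°N, 19.9°W

Convert each endpoint to a unit vector on the sphere (x = cos φ cos λ, y = cos φ sin λ, z = sin φ).
The central angle between the endpoints is δ = arccos(p₁·p₂) ≈ 1.111 rad (63.7°). The total great-circle distance is δ·R ≈ 1.111 × 6371 ≈ 7080 km, so the target fraction is f = 4400/7080 ≈ 0.621.
Interpolate at f ≈ 0.621 with slerp weights a = sin((1−f)δ)/sin δ ≈ 0.456, b = sin(fδ)/sin δ ≈ 0.711.
p = a·p₁ + b·p₂ ≈ (0.577, -0.209, 0.789); φ = arcsin(p_z) ≈ 52.13°, λ = atan2(p_y, p_x) ≈ -19.93°.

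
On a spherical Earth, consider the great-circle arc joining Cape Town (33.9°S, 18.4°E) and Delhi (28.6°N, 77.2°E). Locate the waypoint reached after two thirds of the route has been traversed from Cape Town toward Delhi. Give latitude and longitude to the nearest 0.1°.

Convert each endpoint to a unit vector on the sphere (x = cos φ cos λ, y = cos φ sin λ, z = sin φ).
The central angle between the endpoints is δ = arccos(p₁·p₂) ≈ 1.460 rad (83.7°).
Interpolate at f = 2/3 with slerp weights a = sin((1−f)δ)/sin δ ≈ 0.471, b = sin(fδ)/sin δ ≈ 0.832.
p = a·p₁ + b·p₂ ≈ (0.532, 0.836, 0.136); φ = arcsin(p_z) ≈ 7.80°, λ = atan2(p_y, p_x) ≈ 57.49°.

≈ 7.8°N, 57.5°E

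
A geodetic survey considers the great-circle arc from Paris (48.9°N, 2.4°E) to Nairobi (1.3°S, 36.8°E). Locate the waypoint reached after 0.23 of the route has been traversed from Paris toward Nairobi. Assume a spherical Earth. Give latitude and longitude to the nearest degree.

Write both endpoints as unit vectors p₁, p₂ with components (cos φ cos λ, cos φ sin λ, sin φ).
The central angle between the endpoints is δ = arccos(p₁·p₂) ≈ 1.018 rad (58.3°).
Interpolate at f = 0.23 with slerp weights a = sin((1−f)δ)/sin δ ≈ 0.830, b = sin(fδ)/sin δ ≈ 0.273.
p = a·p₁ + b·p₂ ≈ (0.763, 0.186, 0.619); φ = arcsin(p_z) ≈ 38.24°, λ = atan2(p_y, p_x) ≈ 13.70°.

≈ 38°N, 14°E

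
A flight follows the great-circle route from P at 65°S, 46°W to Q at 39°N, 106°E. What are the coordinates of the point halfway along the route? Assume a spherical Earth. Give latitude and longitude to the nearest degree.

Write both endpoints as unit vectors p₁, p₂ with components (cos φ cos λ, cos φ sin λ, sin φ).
The central angle between the endpoints is δ = arccos(p₁·p₂) ≈ 2.607 rad (149.4°).
Interpolate at f = 1/2 with slerp weights a = sin((1−f)δ)/sin δ ≈ 1.892, b = sin(fδ)/sin δ ≈ 1.892.
p = a·p₁ + b·p₂ ≈ (0.150, 0.838, -0.524); φ = arcsin(p_z) ≈ -31.61°, λ = atan2(p_y, p_x) ≈ 79.84°.

≈ 32°S, 80°E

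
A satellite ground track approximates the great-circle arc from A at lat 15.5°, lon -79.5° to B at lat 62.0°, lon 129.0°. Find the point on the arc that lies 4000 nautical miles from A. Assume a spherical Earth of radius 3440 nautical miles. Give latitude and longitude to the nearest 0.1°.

Convert each endpoint to a unit vector on the sphere (x = cos φ cos λ, y = cos φ sin λ, z = sin φ).
The central angle between the endpoints is δ = arccos(p₁·p₂) ≈ 1.733 rad (99.3°). The total great-circle distance is δ·R ≈ 1.733 × 3440 ≈ 5962 nmi, so the target fraction is f = 4000/5962 ≈ 0.671.
Interpolate at f ≈ 0.671 with slerp weights a = sin((1−f)δ)/sin δ ≈ 0.547, b = sin(fδ)/sin δ ≈ 0.930.
p = a·p₁ + b·p₂ ≈ (-0.179, -0.179, 0.967); φ = arcsin(p_z) ≈ 75.35°, λ = atan2(p_y, p_x) ≈ -134.95°.

≈ lat 75.3°, lon -135.0°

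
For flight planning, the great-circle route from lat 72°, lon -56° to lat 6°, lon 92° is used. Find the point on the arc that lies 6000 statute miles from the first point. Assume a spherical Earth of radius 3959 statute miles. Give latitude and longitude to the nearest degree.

≈ lat 18°, lon 90°

Write both endpoints as unit vectors p₁, p₂ with components (cos φ cos λ, cos φ sin λ, sin φ).
The central angle between the endpoints is δ = arccos(p₁·p₂) ≈ 1.733 rad (99.3°). The total great-circle distance is δ·R ≈ 1.733 × 3959 ≈ 6860 mi, so the target fraction is f = 6000/6860 ≈ 0.875.
Interpolate at f ≈ 0.875 with slerp weights a = sin((1−f)δ)/sin δ ≈ 0.218, b = sin(fδ)/sin δ ≈ 1.012.
p = a·p₁ + b·p₂ ≈ (0.003, 0.950, 0.313); φ = arcsin(p_z) ≈ 18.26°, λ = atan2(p_y, p_x) ≈ 89.84°.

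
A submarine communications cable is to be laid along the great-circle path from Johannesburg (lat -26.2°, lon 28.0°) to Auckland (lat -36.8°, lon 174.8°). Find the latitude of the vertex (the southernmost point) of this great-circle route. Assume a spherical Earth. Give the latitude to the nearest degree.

≈ -65°

The great circle lies in the plane with unit normal n̂ = (p₁ × p₂)/|p₁ × p₂|.
Here n̂_z ≈ +0.418; the vertex latitude is φ_max = arccos|n̂_z| ≈ 65.3°.
Check via Clairaut: cos φ_max = |cos φ₁| · sin C = cos(26.2°)·sin(152.2°) ≈ 0.418, again giving ≈ 65.3°.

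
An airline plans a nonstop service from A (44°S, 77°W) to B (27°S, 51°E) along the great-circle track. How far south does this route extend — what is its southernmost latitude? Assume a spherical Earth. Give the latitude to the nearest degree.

≈ 60°S

The great circle lies in the plane with unit normal n̂ = (p₁ × p₂)/|p₁ × p₂|.
Here n̂_z ≈ +0.507; the vertex latitude is φ_max = arccos|n̂_z| ≈ 59.6°.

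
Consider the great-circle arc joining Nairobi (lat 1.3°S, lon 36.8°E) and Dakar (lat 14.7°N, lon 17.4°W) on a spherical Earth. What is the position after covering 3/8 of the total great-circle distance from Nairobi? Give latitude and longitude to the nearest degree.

The haversine formula gives a central angle δ ≈ 0.977 rad (56.0°) between the endpoints.
Interpolate at f = 3/8 with slerp weights a = sin((1−f)δ)/sin δ ≈ 0.692, b = sin(fδ)/sin δ ≈ 0.432.
p = a·p₁ + b·p₂ ≈ (0.953, 0.289, 0.094); φ = arcsin(p_z) ≈ 5.39°, λ = atan2(p_y, p_x) ≈ 16.89°.

≈ lat 5°N, lon 17°E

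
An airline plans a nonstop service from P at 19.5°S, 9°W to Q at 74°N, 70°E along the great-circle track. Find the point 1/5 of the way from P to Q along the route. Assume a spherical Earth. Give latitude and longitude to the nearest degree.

≈ 1°N, 3°W

Convert each endpoint to a unit vector on the sphere (x = cos φ cos λ, y = cos φ sin λ, z = sin φ).
The central angle between the endpoints is δ = arccos(p₁·p₂) ≈ 1.846 rad (105.7°).
Interpolate at f = 1/5 with slerp weights a = sin((1−f)δ)/sin δ ≈ 1.034, b = sin(fδ)/sin δ ≈ 0.375.
p = a·p₁ + b·p₂ ≈ (0.998, -0.055, 0.015); φ = arcsin(p_z) ≈ 0.86°, λ = atan2(p_y, p_x) ≈ -3.18°.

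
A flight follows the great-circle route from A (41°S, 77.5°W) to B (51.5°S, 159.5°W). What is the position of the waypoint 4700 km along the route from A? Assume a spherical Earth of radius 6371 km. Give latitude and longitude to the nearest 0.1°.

≈ (54.9°S, 139.6°W)

Convert each endpoint to a unit vector on the sphere (x = cos φ cos λ, y = cos φ sin λ, z = sin φ).
The central angle between the endpoints is δ = arccos(p₁·p₂) ≈ 0.954 rad (54.6°). The total great-circle distance is δ·R ≈ 0.954 × 6371 ≈ 6075 km, so the target fraction is f = 4700/6075 ≈ 0.774.
Interpolate at f ≈ 0.774 with slerp weights a = sin((1−f)δ)/sin δ ≈ 0.263, b = sin(fδ)/sin δ ≈ 0.825.
p = a·p₁ + b·p₂ ≈ (-0.438, -0.373, -0.818); φ = arcsin(p_z) ≈ -54.86°, λ = atan2(p_y, p_x) ≈ -139.56°.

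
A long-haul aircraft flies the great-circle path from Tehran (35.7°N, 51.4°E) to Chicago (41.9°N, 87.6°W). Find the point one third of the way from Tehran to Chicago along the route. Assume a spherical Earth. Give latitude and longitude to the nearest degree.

≈ 60°N, 21°E

The haversine formula gives a central angle δ ≈ 1.637 rad (93.8°) between the endpoints.
Interpolate at f = 1/3 with slerp weights a = sin((1−f)δ)/sin δ ≈ 0.889, b = sin(fδ)/sin δ ≈ 0.520.
p = a·p₁ + b·p₂ ≈ (0.467, 0.178, 0.866); φ = arcsin(p_z) ≈ 60.04°, λ = atan2(p_y, p_x) ≈ 20.82°.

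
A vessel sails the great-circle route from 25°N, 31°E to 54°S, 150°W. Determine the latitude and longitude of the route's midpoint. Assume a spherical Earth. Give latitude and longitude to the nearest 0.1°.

Write both endpoints as unit vectors p₁, p₂ with components (cos φ cos λ, cos φ sin λ, sin φ).
The central angle between the endpoints is δ = arccos(p₁·p₂) ≈ 2.635 rad (151.0°).
Interpolate at f = 1/2 with slerp weights a = sin((1−f)δ)/sin δ ≈ 1.996, b = sin(fδ)/sin δ ≈ 1.996.
p = a·p₁ + b·p₂ ≈ (0.535, 0.345, -0.771); φ = arcsin(p_z) ≈ -50.48°, λ = atan2(p_y, p_x) ≈ 32.84°.

≈ 50.5°S, 32.8°E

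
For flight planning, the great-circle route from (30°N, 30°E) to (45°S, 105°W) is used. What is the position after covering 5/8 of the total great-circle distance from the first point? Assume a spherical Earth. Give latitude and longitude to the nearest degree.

Convert each endpoint to a unit vector on the sphere (x = cos φ cos λ, y = cos φ sin λ, z = sin φ).
The central angle between the endpoints is δ = arccos(p₁·p₂) ≈ 2.476 rad (141.9°).
Interpolate at f = 5/8 with slerp weights a = sin((1−f)δ)/sin δ ≈ 1.297, b = sin(fδ)/sin δ ≈ 1.619.
p = a·p₁ + b·p₂ ≈ (0.676, -0.544, -0.496); φ = arcsin(p_z) ≈ -29.76°, λ = atan2(p_y, p_x) ≈ -38.83°.

≈ (30°S, 39°W)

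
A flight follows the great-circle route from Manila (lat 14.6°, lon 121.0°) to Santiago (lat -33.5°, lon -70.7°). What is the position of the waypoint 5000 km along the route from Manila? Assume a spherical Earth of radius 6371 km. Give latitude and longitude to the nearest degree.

Convert each endpoint to a unit vector on the sphere (x = cos φ cos λ, y = cos φ sin λ, z = sin φ).
The central angle between the endpoints is δ = arccos(p₁·p₂) ≈ 2.763 rad (158.3°). The total great-circle distance is δ·R ≈ 2.763 × 6371 ≈ 17605 km, so the target fraction is f = 5000/17605 ≈ 0.284.
Interpolate at f ≈ 0.284 with slerp weights a = sin((1−f)δ)/sin δ ≈ 2.486, b = sin(fδ)/sin δ ≈ 1.914.
p = a·p₁ + b·p₂ ≈ (-0.712, 0.556, -0.430); φ = arcsin(p_z) ≈ -25.44°, λ = atan2(p_y, p_x) ≈ 142.00°.

≈ lat -25°, lon 142°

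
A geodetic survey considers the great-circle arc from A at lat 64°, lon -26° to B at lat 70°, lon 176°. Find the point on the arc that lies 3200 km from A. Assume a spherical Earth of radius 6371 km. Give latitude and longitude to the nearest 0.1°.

Write both endpoints as unit vectors p₁, p₂ with components (cos φ cos λ, cos φ sin λ, sin φ).
The central angle between the endpoints is δ = arccos(p₁·p₂) ≈ 0.788 rad (45.1°). The total great-circle distance is δ·R ≈ 0.788 × 6371 ≈ 5018 km, so the target fraction is f = 3200/5018 ≈ 0.638.
Interpolate at f ≈ 0.638 with slerp weights a = sin((1−f)δ)/sin δ ≈ 0.397, b = sin(fδ)/sin δ ≈ 0.679.
p = a·p₁ + b·p₂ ≈ (-0.075, -0.060, 0.995); φ = arcsin(p_z) ≈ 84.47°, λ = atan2(p_y, p_x) ≈ -141.41°.

≈ lat 84.5°, lon -141.4°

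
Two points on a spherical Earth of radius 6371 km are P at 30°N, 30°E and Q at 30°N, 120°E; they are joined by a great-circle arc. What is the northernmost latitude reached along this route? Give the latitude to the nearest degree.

≈ 39°N

The great circle lies in the plane with unit normal n̂ = (p₁ × p₂)/|p₁ × p₂|.
Here n̂_z ≈ +0.775; the vertex latitude is φ_max = arccos|n̂_z| ≈ 39.2°.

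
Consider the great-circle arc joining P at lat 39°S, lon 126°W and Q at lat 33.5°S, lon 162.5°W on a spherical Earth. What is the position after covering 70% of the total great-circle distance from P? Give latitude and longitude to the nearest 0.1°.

≈ lat 36.3°S, lon 152.2°W

From cos δ = sin φ₁ sin φ₂ + cos φ₁ cos φ₂ cos Δλ, the central angle is δ ≈ 0.519 rad (29.7°).
Interpolate at f = 0.70 with slerp weights a = sin((1−f)δ)/sin δ ≈ 0.313, b = sin(fδ)/sin δ ≈ 0.716.
p = a·p₁ + b·p₂ ≈ (-0.713, -0.376, -0.592); φ = arcsin(p_z) ≈ -36.31°, λ = atan2(p_y, p_x) ≈ -152.17°.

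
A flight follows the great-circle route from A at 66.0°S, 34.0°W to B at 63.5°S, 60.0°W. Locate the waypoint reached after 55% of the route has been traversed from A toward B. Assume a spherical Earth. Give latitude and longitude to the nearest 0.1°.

≈ 65.2°S, 48.9°W

Convert each endpoint to a unit vector on the sphere (x = cos φ cos λ, y = cos φ sin λ, z = sin φ).
The central angle between the endpoints is δ = arccos(p₁·p₂) ≈ 0.197 rad (11.3°).
Interpolate at f = 0.55 with slerp weights a = sin((1−f)δ)/sin δ ≈ 0.452, b = sin(fδ)/sin δ ≈ 0.552.
p = a·p₁ + b·p₂ ≈ (0.276, -0.316, -0.908); φ = arcsin(p_z) ≈ -65.18°, λ = atan2(p_y, p_x) ≈ -48.92°.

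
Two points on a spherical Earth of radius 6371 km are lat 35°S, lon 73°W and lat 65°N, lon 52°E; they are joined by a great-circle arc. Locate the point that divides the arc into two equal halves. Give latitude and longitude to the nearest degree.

Convert each endpoint to a unit vector on the sphere (x = cos φ cos λ, y = cos φ sin λ, z = sin φ).
The central angle between the endpoints is δ = arccos(p₁·p₂) ≈ 2.372 rad (135.9°).
Interpolate at f = 1/2 with slerp weights a = sin((1−f)δ)/sin δ ≈ 1.333, b = sin(fδ)/sin δ ≈ 1.333.
p = a·p₁ + b·p₂ ≈ (0.666, -0.600, 0.443); φ = arcsin(p_z) ≈ 26.32°, λ = atan2(p_y, p_x) ≈ -42.03°.

≈ lat 26°N, lon 42°W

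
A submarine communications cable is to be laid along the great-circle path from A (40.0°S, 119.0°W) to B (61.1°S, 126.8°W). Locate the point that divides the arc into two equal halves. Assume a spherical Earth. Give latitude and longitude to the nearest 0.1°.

Convert each endpoint to a unit vector on the sphere (x = cos φ cos λ, y = cos φ sin λ, z = sin φ).
The central angle between the endpoints is δ = arccos(p₁·p₂) ≈ 0.378 rad (21.6°).
Interpolate at f = 1/2 with slerp weights a = sin((1−f)δ)/sin δ ≈ 0.509, b = sin(fδ)/sin δ ≈ 0.509.
p = a·p₁ + b·p₂ ≈ (-0.336, -0.538, -0.773); φ = arcsin(p_z) ≈ -50.61°, λ = atan2(p_y, p_x) ≈ -122.02°.

≈ (50.6°S, 122.0°W)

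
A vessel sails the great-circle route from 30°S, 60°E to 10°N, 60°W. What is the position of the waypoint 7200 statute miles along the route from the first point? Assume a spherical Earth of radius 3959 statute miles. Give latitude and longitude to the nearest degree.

From cos δ = sin φ₁ sin φ₂ + cos φ₁ cos φ₂ cos Δλ, the central angle is δ ≈ 2.110 rad (120.9°). The total great-circle distance is δ·R ≈ 2.110 × 3959 ≈ 8353 mi, so the target fraction is f = 7200/8353 ≈ 0.862.
Interpolate at f ≈ 0.862 with slerp weights a = sin((1−f)δ)/sin δ ≈ 0.334, b = sin(fδ)/sin δ ≈ 1.130.
p = a·p₁ + b·p₂ ≈ (0.701, -0.713, 0.029); φ = arcsin(p_z) ≈ 1.66°, λ = atan2(p_y, p_x) ≈ -45.47°.

≈ 2°N, 45°W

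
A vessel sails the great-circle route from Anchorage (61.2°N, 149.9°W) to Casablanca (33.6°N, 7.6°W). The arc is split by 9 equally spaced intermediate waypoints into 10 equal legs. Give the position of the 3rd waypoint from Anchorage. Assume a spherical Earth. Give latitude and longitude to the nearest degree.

≈ 76°N, 92°W

Write both endpoints as unit vectors p₁, p₂ with components (cos φ cos λ, cos φ sin λ, sin φ).
The central angle between the endpoints is δ = arccos(p₁·p₂) ≈ 1.403 rad (80.4°).
Interpolate at f = 3/10 with slerp weights a = sin((1−f)δ)/sin δ ≈ 0.843, b = sin(fδ)/sin δ ≈ 0.414.
p = a·p₁ + b·p₂ ≈ (-0.009, -0.249, 0.968); φ = arcsin(p_z) ≈ 75.55°, λ = atan2(p_y, p_x) ≈ -92.17°.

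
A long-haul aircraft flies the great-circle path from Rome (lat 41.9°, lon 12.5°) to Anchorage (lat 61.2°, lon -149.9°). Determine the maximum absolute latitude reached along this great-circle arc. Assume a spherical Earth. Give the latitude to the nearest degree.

≈ 84°

The great circle lies in the plane with unit normal n̂ = (p₁ × p₂)/|p₁ × p₂|.
Here n̂_z ≈ -0.112; the vertex latitude is φ_max = arccos|n̂_z| ≈ 83.6°.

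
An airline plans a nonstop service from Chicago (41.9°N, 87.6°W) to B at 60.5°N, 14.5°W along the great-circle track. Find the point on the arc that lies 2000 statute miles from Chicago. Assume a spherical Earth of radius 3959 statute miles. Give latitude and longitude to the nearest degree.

≈ 59°N, 50°W

Write both endpoints as unit vectors p₁, p₂ with components (cos φ cos λ, cos φ sin λ, sin φ).
The central angle between the endpoints is δ = arccos(p₁·p₂) ≈ 0.812 rad (46.5°). The total great-circle distance is δ·R ≈ 0.812 × 3959 ≈ 3216 mi, so the target fraction is f = 2000/3216 ≈ 0.622.
Interpolate at f ≈ 0.622 with slerp weights a = sin((1−f)δ)/sin δ ≈ 0.417, b = sin(fδ)/sin δ ≈ 0.667.
p = a·p₁ + b·p₂ ≈ (0.331, -0.392, 0.858); φ = arcsin(p_z) ≈ 59.14°, λ = atan2(p_y, p_x) ≈ -49.83°.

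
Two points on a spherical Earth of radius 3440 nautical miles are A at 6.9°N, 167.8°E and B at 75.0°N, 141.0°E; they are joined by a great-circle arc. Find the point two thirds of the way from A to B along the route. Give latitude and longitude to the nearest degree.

≈ 53°N, 159°E

Convert each endpoint to a unit vector on the sphere (x = cos φ cos λ, y = cos φ sin λ, z = sin φ).
The central angle between the endpoints is δ = arccos(p₁·p₂) ≈ 1.218 rad (69.8°).
Interpolate at f = 2/3 with slerp weights a = sin((1−f)δ)/sin δ ≈ 0.421, b = sin(fδ)/sin δ ≈ 0.773.
p = a·p₁ + b·p₂ ≈ (-0.564, 0.214, 0.798); φ = arcsin(p_z) ≈ 52.90°, λ = atan2(p_y, p_x) ≈ 159.20°.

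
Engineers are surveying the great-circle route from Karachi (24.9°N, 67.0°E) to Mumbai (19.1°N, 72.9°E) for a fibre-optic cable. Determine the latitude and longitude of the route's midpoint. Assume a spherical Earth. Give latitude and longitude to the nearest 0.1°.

≈ 22.0°N, 70.0°E

The haversine formula gives a central angle δ ≈ 0.139 rad (8.0°) between the endpoints.
Interpolate at f = 1/2 with slerp weights a = sin((1−f)δ)/sin δ ≈ 0.501, b = sin(fδ)/sin δ ≈ 0.501.
p = a·p₁ + b·p₂ ≈ (0.317, 0.871, 0.375); φ = arcsin(p_z) ≈ 22.03°, λ = atan2(p_y, p_x) ≈ 70.01°.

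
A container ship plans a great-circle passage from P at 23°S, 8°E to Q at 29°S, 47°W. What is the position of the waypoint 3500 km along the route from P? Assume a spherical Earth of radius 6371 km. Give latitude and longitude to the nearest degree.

Convert each endpoint to a unit vector on the sphere (x = cos φ cos λ, y = cos φ sin λ, z = sin φ).
The central angle between the endpoints is δ = arccos(p₁·p₂) ≈ 0.862 rad (49.4°). The total great-circle distance is δ·R ≈ 0.862 × 6371 ≈ 5489 km, so the target fraction is f = 3500/5489 ≈ 0.638.
Interpolate at f ≈ 0.638 with slerp weights a = sin((1−f)δ)/sin δ ≈ 0.405, b = sin(fδ)/sin δ ≈ 0.688.
p = a·p₁ + b·p₂ ≈ (0.779, -0.388, -0.492); φ = arcsin(p_z) ≈ -29.45°, λ = atan2(p_y, p_x) ≈ -26.48°.

≈ 29°S, 26°W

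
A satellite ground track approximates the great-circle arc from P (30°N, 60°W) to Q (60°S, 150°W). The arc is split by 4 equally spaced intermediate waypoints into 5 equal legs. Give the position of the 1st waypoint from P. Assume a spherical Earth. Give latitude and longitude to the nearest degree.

≈ (10°N, 73°W)

Write both endpoints as unit vectors p₁, p₂ with components (cos φ cos λ, cos φ sin λ, sin φ).
The central angle between the endpoints is δ = arccos(p₁·p₂) ≈ 2.019 rad (115.7°).
Interpolate at f = 1/5 with slerp weights a = sin((1−f)δ)/sin δ ≈ 1.108, b = sin(fδ)/sin δ ≈ 0.436.
p = a·p₁ + b·p₂ ≈ (0.291, -0.940, 0.177); φ = arcsin(p_z) ≈ 10.18°, λ = atan2(p_y, p_x) ≈ -72.79°.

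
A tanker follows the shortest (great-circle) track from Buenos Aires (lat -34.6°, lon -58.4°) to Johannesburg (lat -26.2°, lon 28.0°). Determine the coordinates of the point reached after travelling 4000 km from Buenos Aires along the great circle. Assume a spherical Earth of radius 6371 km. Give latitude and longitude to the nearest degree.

≈ lat -39°, lon -13°

Convert each endpoint to a unit vector on the sphere (x = cos φ cos λ, y = cos φ sin λ, z = sin φ).
The central angle between the endpoints is δ = arccos(p₁·p₂) ≈ 1.269 rad (72.7°). The total great-circle distance is δ·R ≈ 1.269 × 6371 ≈ 8086 km, so the target fraction is f = 4000/8086 ≈ 0.495.
Interpolate at f ≈ 0.495 with slerp weights a = sin((1−f)δ)/sin δ ≈ 0.627, b = sin(fδ)/sin δ ≈ 0.615.
p = a·p₁ + b·p₂ ≈ (0.758, -0.180, -0.627); φ = arcsin(p_z) ≈ -38.86°, λ = atan2(p_y, p_x) ≈ -13.37°.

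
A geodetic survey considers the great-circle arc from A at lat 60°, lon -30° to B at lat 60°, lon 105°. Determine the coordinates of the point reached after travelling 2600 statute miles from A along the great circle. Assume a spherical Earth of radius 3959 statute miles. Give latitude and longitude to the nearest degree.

The haversine formula gives a central angle δ ≈ 0.960 rad (55.0°) between the endpoints. The total great-circle distance is δ·R ≈ 0.960 × 3959 ≈ 3802 mi, so the target fraction is f = 2600/3802 ≈ 0.684.
Interpolate at f ≈ 0.684 with slerp weights a = sin((1−f)δ)/sin δ ≈ 0.365, b = sin(fδ)/sin δ ≈ 0.745.
p = a·p₁ + b·p₂ ≈ (0.062, 0.269, 0.961); φ = arcsin(p_z) ≈ 74.00°, λ = atan2(p_y, p_x) ≈ 77.09°.

≈ lat 74°, lon 77°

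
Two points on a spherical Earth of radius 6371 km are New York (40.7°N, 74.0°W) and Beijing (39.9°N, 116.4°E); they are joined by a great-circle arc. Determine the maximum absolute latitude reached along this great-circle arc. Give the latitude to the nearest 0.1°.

≈ 83.9°N

The great circle lies in the plane with unit normal n̂ = (p₁ × p₂)/|p₁ × p₂|.
Here n̂_z ≈ -0.106; the vertex latitude is φ_max = arccos|n̂_z| ≈ 83.9°.
Check via Clairaut: cos φ_max = |cos φ₁| · sin C = cos(40.7°)·sin(8.1°) ≈ 0.106, again giving ≈ 83.9°.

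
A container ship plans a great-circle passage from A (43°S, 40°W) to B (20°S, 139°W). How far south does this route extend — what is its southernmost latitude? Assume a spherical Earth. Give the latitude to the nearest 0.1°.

≈ 46.8°S

The great circle lies in the plane with unit normal n̂ = (p₁ × p₂)/|p₁ × p₂|.
Here n̂_z ≈ -0.684; the vertex latitude is φ_max = arccos|n̂_z| ≈ 46.8°.
Check via Clairaut: cos φ_max = |cos φ₁| · sin C = cos(43.0°)·sin(110.7°) ≈ 0.684, again giving ≈ 46.8°.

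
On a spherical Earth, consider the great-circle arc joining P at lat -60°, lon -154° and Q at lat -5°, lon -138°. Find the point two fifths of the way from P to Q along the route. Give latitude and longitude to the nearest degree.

≈ lat -38°, lon -145°

The haversine formula gives a central angle δ ≈ 0.983 rad (56.3°) between the endpoints.
Interpolate at f = 2/5 with slerp weights a = sin((1−f)δ)/sin δ ≈ 0.668, b = sin(fδ)/sin δ ≈ 0.460.
p = a·p₁ + b·p₂ ≈ (-0.641, -0.453, -0.619); φ = arcsin(p_z) ≈ -38.24°, λ = atan2(p_y, p_x) ≈ -144.74°.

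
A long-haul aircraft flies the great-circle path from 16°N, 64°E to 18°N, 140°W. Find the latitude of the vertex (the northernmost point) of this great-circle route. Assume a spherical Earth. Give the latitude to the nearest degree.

≈ 56°N

The great circle lies in the plane with unit normal n̂ = (p₁ × p₂)/|p₁ × p₂|.
Here n̂_z ≈ +0.562; the vertex latitude is φ_max = arccos|n̂_z| ≈ 55.8°.
Check via Clairaut: cos φ_max = |cos φ₁| · sin C = cos(16.0°)·sin(35.8°) ≈ 0.562, again giving ≈ 55.8°.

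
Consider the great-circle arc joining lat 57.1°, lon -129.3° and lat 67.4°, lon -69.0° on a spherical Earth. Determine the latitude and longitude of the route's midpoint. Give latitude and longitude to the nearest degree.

≈ lat 65°, lon -105°

The haversine formula gives a central angle δ ≈ 0.498 rad (28.5°) between the endpoints.
Interpolate at f = 1/2 with slerp weights a = sin((1−f)δ)/sin δ ≈ 0.516, b = sin(fδ)/sin δ ≈ 0.516.
p = a·p₁ + b·p₂ ≈ (-0.106, -0.402, 0.909); φ = arcsin(p_z) ≈ 65.43°, λ = atan2(p_y, p_x) ≈ -104.83°.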